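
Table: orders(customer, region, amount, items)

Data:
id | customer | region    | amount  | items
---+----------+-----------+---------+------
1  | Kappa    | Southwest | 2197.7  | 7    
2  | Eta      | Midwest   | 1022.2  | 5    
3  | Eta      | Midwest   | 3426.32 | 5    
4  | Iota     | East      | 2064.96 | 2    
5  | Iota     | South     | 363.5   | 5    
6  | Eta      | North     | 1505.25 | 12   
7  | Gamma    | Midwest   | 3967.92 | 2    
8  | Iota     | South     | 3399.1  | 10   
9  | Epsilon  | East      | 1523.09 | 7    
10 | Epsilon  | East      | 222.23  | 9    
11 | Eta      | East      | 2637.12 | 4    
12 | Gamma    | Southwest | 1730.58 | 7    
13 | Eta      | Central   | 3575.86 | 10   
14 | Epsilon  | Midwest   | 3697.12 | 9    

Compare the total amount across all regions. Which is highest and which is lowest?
SELECT region, SUM(amount)
FROM orders
GROUP BY region
ORDER BY SUM(amount)

All groups:
  North: 1505.25
  Central: 3575.86
  South: 3762.60
  Southwest: 3928.28
  East: 6447.40
  Midwest: 12113.56

Highest: Midwest (12113.56)
Lowest: North (1505.25)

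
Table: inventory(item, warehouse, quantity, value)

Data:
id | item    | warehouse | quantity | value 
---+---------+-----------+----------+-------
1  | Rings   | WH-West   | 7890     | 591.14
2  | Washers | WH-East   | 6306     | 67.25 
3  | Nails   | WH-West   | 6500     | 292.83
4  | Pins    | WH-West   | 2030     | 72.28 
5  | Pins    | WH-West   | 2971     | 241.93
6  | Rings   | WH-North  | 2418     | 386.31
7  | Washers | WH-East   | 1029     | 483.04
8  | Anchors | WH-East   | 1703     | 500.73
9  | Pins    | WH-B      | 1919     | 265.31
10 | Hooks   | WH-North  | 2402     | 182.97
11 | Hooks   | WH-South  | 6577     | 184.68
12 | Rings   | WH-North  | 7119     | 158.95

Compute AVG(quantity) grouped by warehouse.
SELECT warehouse, AVG(quantity) as result
FROM inventory
GROUP BY warehouse

Result:
  WH-B: 1919.00
  WH-East: 3012.67
  WH-North: 3979.67
  WH-South: 6577.00
  WH-West: 4847.75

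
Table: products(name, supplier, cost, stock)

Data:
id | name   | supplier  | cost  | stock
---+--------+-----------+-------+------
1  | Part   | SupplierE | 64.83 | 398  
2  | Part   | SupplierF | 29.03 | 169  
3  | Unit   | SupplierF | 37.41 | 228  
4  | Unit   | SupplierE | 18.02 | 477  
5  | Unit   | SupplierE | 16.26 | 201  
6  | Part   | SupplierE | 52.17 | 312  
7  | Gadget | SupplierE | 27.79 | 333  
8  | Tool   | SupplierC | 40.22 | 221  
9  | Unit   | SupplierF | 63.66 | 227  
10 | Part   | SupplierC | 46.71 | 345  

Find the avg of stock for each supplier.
SELECT supplier, AVG(stock) as result
FROM products
GROUP BY supplier

Result:
  SupplierC: 283.00
  SupplierE: 344.20
  SupplierF: 208.00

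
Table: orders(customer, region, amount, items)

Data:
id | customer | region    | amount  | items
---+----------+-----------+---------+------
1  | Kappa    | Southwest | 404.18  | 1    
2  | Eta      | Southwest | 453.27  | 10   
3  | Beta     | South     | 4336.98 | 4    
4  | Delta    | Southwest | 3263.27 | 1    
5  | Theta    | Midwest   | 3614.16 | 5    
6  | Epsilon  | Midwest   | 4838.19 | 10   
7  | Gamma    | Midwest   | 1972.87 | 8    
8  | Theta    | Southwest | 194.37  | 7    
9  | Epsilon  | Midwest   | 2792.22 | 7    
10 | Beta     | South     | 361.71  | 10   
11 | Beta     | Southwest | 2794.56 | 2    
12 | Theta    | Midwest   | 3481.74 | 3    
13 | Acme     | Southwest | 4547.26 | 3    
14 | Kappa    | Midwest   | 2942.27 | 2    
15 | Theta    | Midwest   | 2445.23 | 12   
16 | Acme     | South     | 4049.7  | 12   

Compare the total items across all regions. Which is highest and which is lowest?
SELECT region, SUM(items)
FROM orders
GROUP BY region
ORDER BY SUM(items)

All groups:
  Southwest: 24
  South: 26
  Midwest: 47

Highest: Midwest (47)
Lowest: Southwest (24)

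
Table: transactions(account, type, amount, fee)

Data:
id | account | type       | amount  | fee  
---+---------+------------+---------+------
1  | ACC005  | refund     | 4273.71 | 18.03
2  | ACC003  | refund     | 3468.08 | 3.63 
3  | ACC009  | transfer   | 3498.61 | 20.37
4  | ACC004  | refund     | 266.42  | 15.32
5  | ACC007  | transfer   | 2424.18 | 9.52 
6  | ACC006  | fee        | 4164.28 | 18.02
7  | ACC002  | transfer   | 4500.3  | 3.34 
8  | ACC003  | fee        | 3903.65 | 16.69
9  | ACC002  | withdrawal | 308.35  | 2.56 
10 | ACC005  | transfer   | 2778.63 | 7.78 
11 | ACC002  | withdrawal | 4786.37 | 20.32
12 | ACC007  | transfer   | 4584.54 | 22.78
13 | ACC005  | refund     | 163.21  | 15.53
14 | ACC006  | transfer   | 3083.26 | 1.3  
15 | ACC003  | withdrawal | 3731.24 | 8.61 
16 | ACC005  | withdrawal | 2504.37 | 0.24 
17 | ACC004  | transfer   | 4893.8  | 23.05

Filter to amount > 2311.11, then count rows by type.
SELECT type, COUNT(*)
FROM transactions
WHERE amount > 2311.11
GROUP BY type

Note: WHERE filters rows before grouping.

Result:
  fee: 2
  refund: 2
  transfer: 7
  withdrawal: 3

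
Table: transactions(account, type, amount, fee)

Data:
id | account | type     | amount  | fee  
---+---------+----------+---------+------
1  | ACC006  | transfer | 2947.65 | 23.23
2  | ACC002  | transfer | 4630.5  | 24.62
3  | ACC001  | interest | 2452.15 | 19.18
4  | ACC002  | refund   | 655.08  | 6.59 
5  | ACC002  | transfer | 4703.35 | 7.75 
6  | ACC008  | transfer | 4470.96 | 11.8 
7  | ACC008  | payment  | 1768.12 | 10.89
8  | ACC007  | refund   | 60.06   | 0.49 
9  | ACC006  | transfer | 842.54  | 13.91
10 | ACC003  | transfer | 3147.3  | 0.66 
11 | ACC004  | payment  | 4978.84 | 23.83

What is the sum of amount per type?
SELECT type, SUM(amount) as result
FROM transactions
GROUP BY type

Result:
  interest: 2452.15
  payment: 6746.96
  refund: 715.14
  transfer: 20742.30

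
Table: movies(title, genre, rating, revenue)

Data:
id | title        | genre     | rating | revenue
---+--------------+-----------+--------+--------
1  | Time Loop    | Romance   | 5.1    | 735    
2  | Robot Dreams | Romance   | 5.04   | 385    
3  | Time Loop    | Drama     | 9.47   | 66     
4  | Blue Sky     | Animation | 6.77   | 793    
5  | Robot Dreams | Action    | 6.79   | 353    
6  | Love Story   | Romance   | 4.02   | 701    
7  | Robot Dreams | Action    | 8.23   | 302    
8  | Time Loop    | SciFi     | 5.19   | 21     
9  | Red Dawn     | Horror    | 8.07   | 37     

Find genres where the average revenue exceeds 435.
SELECT genre, AVG(revenue)
FROM movies
GROUP BY genre
HAVING AVG(revenue) > 435

Result:
  Animation: avg=793.00
  Romance: avg=607.00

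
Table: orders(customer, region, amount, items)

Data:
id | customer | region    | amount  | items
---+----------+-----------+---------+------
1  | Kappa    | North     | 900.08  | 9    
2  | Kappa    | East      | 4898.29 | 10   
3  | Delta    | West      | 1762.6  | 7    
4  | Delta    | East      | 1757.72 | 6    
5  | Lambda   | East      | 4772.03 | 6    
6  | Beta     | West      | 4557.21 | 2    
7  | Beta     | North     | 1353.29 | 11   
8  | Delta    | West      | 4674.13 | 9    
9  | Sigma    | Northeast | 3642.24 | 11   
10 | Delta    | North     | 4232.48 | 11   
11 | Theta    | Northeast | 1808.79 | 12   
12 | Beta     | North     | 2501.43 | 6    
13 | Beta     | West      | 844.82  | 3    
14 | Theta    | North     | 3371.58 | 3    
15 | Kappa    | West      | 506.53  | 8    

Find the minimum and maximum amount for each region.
SELECT region, MIN(amount), MAX(amount)
FROM orders
GROUP BY region

Result:
  East: min=1757.72, max=4898.29
  North: min=900.08, max=4232.48
  Northeast: min=1808.79, max=3642.24
  West: min=506.53, max=4674.13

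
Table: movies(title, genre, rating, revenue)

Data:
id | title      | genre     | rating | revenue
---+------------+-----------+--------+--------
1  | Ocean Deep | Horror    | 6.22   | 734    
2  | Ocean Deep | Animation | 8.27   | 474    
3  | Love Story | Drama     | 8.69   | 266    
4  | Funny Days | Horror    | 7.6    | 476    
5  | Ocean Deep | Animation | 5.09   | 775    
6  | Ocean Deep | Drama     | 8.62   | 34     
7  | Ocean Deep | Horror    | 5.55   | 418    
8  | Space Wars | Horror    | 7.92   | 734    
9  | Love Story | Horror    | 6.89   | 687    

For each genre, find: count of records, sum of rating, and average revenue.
SELECT genre,
       COUNT(*) as cnt,
       SUM(rating) as total_rating,
       AVG(revenue) as avg_revenue
FROM movies
GROUP BY genre

Result:
  Animation: 2 records, 13.36 total rating, 624.50 avg revenue
  Drama: 2 records, 17.31 total rating, 150.00 avg revenue
  Horror: 5 records, 34.18 total rating, 609.80 avg revenue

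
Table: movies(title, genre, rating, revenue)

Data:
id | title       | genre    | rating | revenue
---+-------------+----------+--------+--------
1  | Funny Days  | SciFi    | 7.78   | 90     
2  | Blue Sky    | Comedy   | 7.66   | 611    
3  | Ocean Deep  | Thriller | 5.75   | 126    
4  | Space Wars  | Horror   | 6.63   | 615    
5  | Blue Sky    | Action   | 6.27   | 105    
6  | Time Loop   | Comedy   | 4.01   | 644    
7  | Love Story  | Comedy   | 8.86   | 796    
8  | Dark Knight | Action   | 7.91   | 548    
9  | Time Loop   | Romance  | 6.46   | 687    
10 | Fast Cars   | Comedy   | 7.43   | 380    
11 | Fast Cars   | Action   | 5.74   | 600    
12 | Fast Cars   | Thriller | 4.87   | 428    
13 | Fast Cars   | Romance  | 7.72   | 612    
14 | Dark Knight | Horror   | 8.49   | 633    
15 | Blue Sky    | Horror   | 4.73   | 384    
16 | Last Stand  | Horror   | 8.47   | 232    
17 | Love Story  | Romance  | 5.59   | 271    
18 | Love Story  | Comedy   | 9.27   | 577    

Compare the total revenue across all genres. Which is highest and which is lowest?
SELECT genre, SUM(revenue)
FROM movies
GROUP BY genre
ORDER BY SUM(revenue)

All groups:
  SciFi: 90
  Thriller: 554
  Action: 1253
  Romance: 1570
  Horror: 1864
  Comedy: 3008

Highest: Comedy (3008)
Lowest: SciFi (90)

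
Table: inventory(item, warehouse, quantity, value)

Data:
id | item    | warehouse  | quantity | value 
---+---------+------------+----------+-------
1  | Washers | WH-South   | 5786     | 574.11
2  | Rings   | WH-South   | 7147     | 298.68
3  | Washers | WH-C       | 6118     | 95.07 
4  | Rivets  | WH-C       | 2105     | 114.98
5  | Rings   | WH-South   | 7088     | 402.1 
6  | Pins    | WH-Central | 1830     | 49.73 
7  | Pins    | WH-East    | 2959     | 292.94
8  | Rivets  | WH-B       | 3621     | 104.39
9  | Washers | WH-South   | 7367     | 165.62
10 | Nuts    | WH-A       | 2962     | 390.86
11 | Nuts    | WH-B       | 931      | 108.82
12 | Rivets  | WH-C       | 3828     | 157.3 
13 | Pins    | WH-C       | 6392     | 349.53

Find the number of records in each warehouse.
SELECT warehouse, COUNT(*) as count
FROM inventory
GROUP BY warehouse

Result:
  WH-A: 1
  WH-B: 2
  WH-C: 4
  WH-Central: 1
  WH-East: 1
  WH-South: 4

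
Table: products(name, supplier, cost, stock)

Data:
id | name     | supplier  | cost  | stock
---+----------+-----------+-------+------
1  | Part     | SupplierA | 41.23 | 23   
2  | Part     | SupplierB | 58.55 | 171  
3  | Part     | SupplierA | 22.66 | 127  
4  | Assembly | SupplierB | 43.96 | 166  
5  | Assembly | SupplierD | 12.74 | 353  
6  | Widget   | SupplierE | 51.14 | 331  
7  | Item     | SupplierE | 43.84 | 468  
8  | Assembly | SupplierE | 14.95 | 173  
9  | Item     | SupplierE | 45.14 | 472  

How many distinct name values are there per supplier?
SELECT supplier, COUNT(DISTINCT name)
FROM products
GROUP BY supplier

Result:
  SupplierA: 1 distinct
  SupplierB: 2 distinct
  SupplierD: 1 distinct
  SupplierE: 3 distinct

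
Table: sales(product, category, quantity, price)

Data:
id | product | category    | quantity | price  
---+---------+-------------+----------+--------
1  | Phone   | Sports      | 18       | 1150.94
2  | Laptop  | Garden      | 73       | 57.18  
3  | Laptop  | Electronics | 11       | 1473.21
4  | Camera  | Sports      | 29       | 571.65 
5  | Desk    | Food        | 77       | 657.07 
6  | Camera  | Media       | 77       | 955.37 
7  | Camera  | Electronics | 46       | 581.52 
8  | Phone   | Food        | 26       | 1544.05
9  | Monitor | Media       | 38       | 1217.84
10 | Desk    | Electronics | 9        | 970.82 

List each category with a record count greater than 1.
SELECT category, COUNT(*) as cnt
FROM sales
GROUP BY category
HAVING COUNT(*) > 1

Result:
  Electronics: 3
  Food: 2
  Media: 2
  Sports: 2

Note: HAVING filters groups after aggregation, WHERE filters rows before.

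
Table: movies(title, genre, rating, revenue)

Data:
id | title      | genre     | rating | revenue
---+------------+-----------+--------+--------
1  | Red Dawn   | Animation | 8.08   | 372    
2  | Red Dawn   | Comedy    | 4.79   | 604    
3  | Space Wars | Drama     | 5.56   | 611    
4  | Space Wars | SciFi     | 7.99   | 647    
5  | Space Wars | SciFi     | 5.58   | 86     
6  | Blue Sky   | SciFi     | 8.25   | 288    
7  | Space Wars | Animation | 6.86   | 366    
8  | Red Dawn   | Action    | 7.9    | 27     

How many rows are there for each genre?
SELECT genre, COUNT(*) as count
FROM movies
GROUP BY genre

Result:
  Action: 1
  Animation: 2
  Comedy: 1
  Drama: 1
  SciFi: 3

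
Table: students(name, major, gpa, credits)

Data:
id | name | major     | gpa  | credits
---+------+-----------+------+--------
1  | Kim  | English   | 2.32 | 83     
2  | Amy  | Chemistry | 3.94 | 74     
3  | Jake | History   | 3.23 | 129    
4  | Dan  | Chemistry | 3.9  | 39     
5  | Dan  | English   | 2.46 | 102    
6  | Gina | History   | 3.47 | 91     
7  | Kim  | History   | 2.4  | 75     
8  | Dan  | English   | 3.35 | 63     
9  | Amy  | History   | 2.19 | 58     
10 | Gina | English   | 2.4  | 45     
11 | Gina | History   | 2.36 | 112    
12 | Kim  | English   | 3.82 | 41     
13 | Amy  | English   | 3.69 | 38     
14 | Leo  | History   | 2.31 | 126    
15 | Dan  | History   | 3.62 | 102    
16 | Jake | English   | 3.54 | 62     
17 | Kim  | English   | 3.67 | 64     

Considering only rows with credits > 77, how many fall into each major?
SELECT major, COUNT(*)
FROM students
WHERE credits > 77
GROUP BY major

Note: WHERE filters rows before grouping.

Result:
  English: 2
  History: 5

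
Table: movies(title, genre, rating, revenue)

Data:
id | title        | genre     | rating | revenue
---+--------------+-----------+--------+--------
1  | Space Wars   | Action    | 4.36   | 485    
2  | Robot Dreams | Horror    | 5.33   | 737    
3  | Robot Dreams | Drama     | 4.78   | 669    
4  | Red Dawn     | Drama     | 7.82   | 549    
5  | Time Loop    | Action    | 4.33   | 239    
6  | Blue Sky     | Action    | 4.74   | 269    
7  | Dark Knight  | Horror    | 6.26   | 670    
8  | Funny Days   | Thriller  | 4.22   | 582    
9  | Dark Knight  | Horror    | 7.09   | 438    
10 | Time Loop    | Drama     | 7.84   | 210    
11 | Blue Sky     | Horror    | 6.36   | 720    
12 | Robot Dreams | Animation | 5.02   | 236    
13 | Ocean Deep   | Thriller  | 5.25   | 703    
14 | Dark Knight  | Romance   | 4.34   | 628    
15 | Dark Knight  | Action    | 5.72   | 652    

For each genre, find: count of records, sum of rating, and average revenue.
SELECT genre,
       COUNT(*) as cnt,
       SUM(rating) as total_rating,
       AVG(revenue) as avg_revenue
FROM movies
GROUP BY genre

Result:
  Action: 4 records, 19.15 total rating, 411.25 avg revenue
  Animation: 1 records, 5.02 total rating, 236.00 avg revenue
  Drama: 3 records, 20.44 total rating, 476.00 avg revenue
  Horror: 4 records, 25.04 total rating, 641.25 avg revenue
  Romance: 1 records, 4.34 total rating, 628.00 avg revenue
  Thriller: 2 records, 9.47 total rating, 642.50 avg revenue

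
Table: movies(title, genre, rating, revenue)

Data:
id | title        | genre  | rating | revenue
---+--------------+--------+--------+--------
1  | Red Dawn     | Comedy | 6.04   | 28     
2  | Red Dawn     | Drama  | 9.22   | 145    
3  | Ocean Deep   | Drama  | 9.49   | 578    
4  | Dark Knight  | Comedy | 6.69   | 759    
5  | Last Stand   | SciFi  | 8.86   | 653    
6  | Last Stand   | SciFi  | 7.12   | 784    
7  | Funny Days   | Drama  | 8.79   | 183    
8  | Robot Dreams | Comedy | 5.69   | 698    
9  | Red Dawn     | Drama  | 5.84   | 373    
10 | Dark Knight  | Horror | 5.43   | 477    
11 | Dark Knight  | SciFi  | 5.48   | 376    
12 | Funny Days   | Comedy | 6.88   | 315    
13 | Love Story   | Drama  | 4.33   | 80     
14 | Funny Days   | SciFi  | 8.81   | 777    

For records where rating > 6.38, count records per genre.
SELECT genre, COUNT(*)
FROM movies
WHERE rating > 6.38
GROUP BY genre

Note: WHERE filters rows before grouping.

Result:
  Comedy: 2
  Drama: 3
  SciFi: 3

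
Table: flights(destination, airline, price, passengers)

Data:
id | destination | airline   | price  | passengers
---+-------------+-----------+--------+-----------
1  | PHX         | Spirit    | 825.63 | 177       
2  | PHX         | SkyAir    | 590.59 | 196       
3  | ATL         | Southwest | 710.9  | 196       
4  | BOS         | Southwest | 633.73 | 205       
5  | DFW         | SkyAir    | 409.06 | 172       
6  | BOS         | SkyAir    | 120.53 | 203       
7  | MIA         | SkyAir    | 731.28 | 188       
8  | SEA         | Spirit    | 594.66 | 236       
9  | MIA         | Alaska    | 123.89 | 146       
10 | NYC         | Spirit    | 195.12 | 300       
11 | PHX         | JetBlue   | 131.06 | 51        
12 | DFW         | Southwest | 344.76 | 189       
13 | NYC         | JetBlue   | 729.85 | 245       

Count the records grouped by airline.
SELECT airline, COUNT(*) as count
FROM flights
GROUP BY airline

Result:
  Alaska: 1
  JetBlue: 2
  SkyAir: 4
  Southwest: 3
  Spirit: 3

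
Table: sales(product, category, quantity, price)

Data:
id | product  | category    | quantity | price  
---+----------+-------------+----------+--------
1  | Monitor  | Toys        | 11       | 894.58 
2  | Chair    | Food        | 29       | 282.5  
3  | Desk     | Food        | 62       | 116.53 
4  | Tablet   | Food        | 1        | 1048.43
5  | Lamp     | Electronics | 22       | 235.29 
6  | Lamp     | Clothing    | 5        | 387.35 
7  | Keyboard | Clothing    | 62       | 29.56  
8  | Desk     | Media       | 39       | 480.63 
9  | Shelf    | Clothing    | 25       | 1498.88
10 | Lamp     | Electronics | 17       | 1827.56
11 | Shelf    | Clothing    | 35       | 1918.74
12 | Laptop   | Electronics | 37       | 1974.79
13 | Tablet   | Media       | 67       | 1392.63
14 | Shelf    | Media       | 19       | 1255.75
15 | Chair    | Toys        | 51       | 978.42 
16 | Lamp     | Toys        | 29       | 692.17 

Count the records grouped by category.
SELECT category, COUNT(*) as count
FROM sales
GROUP BY category

Result:
  Clothing: 4
  Electronics: 3
  Food: 3
  Media: 3
  Toys: 3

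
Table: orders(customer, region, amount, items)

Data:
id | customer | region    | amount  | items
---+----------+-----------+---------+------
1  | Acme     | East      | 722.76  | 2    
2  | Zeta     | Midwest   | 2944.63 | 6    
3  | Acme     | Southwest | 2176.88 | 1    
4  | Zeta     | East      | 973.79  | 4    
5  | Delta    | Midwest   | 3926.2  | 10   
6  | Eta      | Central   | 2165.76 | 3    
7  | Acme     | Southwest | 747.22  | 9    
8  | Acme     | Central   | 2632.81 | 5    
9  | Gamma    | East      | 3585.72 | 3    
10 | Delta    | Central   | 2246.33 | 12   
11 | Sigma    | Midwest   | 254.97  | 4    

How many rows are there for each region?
SELECT region, COUNT(*) as count
FROM orders
GROUP BY region

Result:
  Central: 3
  East: 3
  Midwest: 3
  Southwest: 2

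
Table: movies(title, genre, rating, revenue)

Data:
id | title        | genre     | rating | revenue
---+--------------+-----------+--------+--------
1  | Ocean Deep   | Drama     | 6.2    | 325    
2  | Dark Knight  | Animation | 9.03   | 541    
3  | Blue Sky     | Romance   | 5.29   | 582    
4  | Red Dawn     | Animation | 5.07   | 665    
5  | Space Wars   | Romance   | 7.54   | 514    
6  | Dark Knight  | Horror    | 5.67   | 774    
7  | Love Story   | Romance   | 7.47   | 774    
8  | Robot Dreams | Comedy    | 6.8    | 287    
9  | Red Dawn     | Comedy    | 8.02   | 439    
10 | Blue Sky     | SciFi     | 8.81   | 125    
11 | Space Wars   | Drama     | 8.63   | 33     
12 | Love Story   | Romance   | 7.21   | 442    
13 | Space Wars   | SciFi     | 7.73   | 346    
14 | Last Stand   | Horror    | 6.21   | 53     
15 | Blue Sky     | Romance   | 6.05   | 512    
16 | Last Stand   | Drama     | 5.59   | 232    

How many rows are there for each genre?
SELECT genre, COUNT(*) as count
FROM movies
GROUP BY genre

Result:
  Animation: 2
  Comedy: 2
  Drama: 3
  Horror: 2
  Romance: 5
  SciFi: 2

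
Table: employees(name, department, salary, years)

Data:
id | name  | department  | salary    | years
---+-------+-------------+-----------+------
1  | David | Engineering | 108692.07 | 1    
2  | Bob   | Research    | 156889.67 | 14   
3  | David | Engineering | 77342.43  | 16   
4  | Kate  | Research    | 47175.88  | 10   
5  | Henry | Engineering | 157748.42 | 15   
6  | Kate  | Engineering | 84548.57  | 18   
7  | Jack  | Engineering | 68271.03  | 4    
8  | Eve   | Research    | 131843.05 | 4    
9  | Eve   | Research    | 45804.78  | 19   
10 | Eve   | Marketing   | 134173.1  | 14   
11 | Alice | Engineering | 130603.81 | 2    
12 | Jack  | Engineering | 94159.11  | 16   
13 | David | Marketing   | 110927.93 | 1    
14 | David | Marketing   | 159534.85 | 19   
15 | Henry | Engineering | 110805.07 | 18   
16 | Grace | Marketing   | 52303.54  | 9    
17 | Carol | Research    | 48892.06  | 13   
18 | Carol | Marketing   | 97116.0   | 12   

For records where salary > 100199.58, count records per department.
SELECT department, COUNT(*)
FROM employees
WHERE salary > 100199.58
GROUP BY department

Note: WHERE filters rows before grouping.

Result:
  Engineering: 4
  Marketing: 3
  Research: 2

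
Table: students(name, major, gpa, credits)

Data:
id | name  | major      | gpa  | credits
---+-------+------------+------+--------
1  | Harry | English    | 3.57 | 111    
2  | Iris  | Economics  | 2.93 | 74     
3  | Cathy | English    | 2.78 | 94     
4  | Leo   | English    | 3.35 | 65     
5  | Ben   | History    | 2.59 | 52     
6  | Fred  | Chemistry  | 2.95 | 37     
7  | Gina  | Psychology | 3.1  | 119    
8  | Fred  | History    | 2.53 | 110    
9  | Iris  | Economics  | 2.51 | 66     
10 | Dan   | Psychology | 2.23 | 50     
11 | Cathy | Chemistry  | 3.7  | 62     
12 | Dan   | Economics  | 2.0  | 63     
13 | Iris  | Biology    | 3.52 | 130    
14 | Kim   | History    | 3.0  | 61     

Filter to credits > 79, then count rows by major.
SELECT major, COUNT(*)
FROM students
WHERE credits > 79
GROUP BY major

Note: WHERE filters rows before grouping.

Result:
  Biology: 1
  English: 2
  History: 1
  Psychology: 1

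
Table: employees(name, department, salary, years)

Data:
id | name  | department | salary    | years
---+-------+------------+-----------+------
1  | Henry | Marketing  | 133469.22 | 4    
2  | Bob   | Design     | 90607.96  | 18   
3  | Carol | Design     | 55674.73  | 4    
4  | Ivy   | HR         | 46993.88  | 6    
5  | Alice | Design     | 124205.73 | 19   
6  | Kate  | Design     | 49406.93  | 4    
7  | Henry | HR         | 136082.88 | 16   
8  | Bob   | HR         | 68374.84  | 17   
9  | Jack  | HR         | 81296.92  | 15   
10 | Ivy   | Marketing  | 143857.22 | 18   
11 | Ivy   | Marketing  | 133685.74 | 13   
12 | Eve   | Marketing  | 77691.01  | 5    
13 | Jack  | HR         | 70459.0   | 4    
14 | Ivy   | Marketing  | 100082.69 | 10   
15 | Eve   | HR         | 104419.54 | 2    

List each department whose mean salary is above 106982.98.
SELECT department, AVG(salary)
FROM employees
GROUP BY department
HAVING AVG(salary) > 106982.98

Result:
  Marketing: avg=117757.18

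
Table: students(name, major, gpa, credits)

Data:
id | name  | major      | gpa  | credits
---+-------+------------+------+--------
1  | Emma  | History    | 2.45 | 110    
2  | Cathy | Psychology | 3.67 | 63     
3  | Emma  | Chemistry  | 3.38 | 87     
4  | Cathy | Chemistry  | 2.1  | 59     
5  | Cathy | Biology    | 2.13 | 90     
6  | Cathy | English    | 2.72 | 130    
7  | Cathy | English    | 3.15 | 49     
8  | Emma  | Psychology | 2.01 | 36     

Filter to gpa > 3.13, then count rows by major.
SELECT major, COUNT(*)
FROM students
WHERE gpa > 3.13
GROUP BY major

Note: WHERE filters rows before grouping.

Result:
  Chemistry: 1
  English: 1
  Psychology: 1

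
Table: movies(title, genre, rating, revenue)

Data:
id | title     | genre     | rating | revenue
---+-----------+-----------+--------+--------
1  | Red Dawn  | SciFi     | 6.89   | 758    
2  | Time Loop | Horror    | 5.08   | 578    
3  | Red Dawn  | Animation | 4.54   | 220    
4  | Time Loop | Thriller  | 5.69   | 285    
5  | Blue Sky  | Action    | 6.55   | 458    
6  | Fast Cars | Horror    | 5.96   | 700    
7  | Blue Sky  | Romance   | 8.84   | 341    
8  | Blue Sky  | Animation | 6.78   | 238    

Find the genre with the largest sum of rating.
SELECT genre, SUM(rating) as val
FROM movies
GROUP BY genre
ORDER BY val DESC
LIMIT 1

Result: Animation with sum(rating) = 11.32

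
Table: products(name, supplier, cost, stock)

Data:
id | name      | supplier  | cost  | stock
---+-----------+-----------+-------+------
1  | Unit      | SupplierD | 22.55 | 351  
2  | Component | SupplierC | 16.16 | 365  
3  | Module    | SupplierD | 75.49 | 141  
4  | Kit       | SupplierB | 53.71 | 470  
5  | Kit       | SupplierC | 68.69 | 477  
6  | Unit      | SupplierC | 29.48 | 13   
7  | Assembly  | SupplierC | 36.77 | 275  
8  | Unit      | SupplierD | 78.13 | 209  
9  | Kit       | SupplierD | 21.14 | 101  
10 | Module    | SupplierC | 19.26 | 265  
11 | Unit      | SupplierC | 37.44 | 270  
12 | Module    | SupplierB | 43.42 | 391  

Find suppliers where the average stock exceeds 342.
SELECT supplier, AVG(stock)
FROM products
GROUP BY supplier
HAVING AVG(stock) > 342

Result:
  SupplierB: avg=430.50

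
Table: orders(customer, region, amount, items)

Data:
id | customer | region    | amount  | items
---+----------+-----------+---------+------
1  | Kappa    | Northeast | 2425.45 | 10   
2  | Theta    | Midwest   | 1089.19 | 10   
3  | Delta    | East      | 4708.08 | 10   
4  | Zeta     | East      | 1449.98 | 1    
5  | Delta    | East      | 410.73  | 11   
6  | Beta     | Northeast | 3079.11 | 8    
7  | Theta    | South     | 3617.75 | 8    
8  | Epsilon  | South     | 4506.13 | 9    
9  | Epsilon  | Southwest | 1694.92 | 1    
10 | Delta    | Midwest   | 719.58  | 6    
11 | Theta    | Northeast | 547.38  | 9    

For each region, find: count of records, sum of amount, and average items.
SELECT region,
       COUNT(*) as cnt,
       SUM(amount) as total_amount,
       AVG(items) as avg_items
FROM orders
GROUP BY region

Result:
  East: 3 records, 6568.79 total amount, 7.33 avg items
  Midwest: 2 records, 1808.77 total amount, 8.00 avg items
  Northeast: 3 records, 6051.94 total amount, 9.00 avg items
  South: 2 records, 8123.88 total amount, 8.50 avg items
  Southwest: 1 records, 1694.92 total amount, 1.00 avg items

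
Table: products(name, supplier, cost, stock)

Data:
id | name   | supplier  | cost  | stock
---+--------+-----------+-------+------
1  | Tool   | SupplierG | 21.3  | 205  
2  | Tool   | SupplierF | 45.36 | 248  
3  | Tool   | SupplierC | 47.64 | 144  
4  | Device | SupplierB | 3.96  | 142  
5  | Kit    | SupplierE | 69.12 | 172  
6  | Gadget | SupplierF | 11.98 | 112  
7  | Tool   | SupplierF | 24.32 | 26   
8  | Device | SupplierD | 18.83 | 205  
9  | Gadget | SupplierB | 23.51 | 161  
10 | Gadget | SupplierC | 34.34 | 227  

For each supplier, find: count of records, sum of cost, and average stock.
SELECT supplier,
       COUNT(*) as cnt,
       SUM(cost) as total_cost,
       AVG(stock) as avg_stock
FROM products
GROUP BY supplier

Result:
  SupplierB: 2 records, 27.47 total cost, 151.50 avg stock
  SupplierC: 2 records, 81.98 total cost, 185.50 avg stock
  SupplierD: 1 records, 18.83 total cost, 205.00 avg stock
  SupplierE: 1 records, 69.12 total cost, 172.00 avg stock
  SupplierF: 3 records, 81.66 total cost, 128.67 avg stock
  SupplierG: 1 records, 21.30 total cost, 205.00 avg stock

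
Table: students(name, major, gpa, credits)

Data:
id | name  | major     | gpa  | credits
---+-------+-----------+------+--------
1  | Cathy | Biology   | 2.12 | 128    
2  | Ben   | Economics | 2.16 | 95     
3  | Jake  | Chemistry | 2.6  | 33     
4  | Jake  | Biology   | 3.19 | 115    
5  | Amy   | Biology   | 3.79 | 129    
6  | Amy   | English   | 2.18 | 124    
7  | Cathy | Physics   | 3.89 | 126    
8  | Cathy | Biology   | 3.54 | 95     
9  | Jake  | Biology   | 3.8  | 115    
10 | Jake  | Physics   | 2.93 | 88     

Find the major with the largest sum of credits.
SELECT major, SUM(credits) as val
FROM students
GROUP BY major
ORDER BY val DESC
LIMIT 1

Result: Biology with sum(credits) = 582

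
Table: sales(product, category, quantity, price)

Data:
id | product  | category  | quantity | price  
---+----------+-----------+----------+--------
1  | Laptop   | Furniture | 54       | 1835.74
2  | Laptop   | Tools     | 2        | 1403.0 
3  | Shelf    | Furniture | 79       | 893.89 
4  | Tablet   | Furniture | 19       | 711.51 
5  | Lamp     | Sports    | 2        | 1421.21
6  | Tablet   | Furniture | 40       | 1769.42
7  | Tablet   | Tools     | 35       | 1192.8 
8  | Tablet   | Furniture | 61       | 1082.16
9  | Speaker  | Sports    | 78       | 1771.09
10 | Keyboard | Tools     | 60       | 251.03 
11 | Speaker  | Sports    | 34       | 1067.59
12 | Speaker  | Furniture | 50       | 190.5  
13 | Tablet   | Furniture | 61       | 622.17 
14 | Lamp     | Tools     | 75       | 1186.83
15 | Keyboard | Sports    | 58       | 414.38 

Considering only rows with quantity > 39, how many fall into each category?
SELECT category, COUNT(*)
FROM sales
WHERE quantity > 39
GROUP BY category

Note: WHERE filters rows before grouping.

Result:
  Furniture: 6
  Sports: 2
  Tools: 2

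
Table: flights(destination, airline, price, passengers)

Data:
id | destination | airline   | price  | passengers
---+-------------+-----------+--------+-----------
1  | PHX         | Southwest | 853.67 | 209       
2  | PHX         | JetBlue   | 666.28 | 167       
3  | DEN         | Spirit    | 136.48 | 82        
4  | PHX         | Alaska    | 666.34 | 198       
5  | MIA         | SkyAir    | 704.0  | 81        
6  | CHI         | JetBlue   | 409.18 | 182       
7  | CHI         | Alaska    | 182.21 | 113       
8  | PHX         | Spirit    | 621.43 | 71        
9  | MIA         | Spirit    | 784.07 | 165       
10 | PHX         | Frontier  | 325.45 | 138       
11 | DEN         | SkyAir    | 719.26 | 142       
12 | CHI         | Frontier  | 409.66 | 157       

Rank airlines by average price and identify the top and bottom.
SELECT airline, AVG(price)
FROM flights
GROUP BY airline
ORDER BY AVG(price)

All groups:
  Frontier: 367.56
  Alaska: 424.28
  Spirit: 513.99
  JetBlue: 537.73
  SkyAir: 711.63
  Southwest: 853.67

Highest: Southwest (853.67)
Lowest: Frontier (367.56)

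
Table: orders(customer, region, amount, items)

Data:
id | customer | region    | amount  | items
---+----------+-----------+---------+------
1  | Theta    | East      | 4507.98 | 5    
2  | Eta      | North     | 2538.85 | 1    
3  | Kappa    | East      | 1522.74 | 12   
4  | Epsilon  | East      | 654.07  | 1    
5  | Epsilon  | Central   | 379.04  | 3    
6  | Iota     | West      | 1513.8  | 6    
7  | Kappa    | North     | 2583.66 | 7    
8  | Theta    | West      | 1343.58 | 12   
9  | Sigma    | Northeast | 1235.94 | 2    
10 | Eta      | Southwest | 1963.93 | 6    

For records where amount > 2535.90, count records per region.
SELECT region, COUNT(*)
FROM orders
WHERE amount > 2535.90
GROUP BY region

Note: WHERE filters rows before grouping.

Result:
  East: 1
  North: 2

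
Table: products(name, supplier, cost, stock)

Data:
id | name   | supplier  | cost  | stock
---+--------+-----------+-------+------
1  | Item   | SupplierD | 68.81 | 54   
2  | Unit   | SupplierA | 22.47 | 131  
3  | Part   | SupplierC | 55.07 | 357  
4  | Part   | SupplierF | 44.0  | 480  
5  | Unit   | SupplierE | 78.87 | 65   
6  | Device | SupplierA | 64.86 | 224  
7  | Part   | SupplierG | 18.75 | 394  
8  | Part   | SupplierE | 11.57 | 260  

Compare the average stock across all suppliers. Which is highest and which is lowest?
SELECT supplier, AVG(stock)
FROM products
GROUP BY supplier
ORDER BY AVG(stock)

All groups:
  SupplierD: 54.00
  SupplierE: 162.50
  SupplierA: 177.50
  SupplierC: 357.00
  SupplierG: 394.00
  SupplierF: 480.00

Highest: SupplierF (480.00)
Lowest: SupplierD (54.00)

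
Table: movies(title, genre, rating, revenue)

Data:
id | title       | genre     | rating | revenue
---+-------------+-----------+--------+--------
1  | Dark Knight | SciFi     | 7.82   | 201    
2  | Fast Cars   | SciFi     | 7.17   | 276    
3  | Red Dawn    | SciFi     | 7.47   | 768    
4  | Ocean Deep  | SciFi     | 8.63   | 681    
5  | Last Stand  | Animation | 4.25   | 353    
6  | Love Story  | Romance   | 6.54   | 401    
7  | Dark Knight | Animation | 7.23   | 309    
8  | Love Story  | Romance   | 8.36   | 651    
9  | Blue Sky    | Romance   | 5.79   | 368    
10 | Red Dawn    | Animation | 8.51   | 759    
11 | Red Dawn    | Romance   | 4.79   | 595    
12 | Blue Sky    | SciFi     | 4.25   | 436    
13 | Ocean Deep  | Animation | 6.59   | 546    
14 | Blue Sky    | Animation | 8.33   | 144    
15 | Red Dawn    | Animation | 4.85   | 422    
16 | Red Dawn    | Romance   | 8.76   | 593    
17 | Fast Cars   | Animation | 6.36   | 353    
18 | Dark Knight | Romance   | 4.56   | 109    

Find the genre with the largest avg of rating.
SELECT genre, AVG(rating) as val
FROM movies
GROUP BY genre
ORDER BY val DESC
LIMIT 1

Result: SciFi with avg(rating) = 7.07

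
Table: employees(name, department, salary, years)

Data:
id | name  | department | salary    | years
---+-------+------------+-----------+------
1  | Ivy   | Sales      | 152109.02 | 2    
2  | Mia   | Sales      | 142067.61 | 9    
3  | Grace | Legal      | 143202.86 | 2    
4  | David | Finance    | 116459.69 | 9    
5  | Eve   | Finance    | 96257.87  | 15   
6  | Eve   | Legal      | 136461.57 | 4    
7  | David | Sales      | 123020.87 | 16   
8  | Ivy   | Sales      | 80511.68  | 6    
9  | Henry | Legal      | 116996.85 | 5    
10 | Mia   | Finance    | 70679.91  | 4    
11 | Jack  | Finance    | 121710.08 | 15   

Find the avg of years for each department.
SELECT department, AVG(years) as result
FROM employees
GROUP BY department

Result:
  Finance: 10.75
  Legal: 3.67
  Sales: 8.25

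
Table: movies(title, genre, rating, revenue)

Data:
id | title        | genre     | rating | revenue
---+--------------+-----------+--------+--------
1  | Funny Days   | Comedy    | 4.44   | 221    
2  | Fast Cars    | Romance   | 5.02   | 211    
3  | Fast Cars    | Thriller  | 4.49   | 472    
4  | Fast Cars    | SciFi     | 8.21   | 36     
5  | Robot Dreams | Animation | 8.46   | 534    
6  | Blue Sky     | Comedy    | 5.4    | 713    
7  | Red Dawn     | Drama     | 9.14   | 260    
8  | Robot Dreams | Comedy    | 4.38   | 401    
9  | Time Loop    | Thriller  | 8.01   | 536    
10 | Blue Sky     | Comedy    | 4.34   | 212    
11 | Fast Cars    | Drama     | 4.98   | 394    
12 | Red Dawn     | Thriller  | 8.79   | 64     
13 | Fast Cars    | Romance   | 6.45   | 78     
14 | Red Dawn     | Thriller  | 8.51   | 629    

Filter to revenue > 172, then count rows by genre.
SELECT genre, COUNT(*)
FROM movies
WHERE revenue > 172
GROUP BY genre

Note: WHERE filters rows before grouping.

Result:
  Animation: 1
  Comedy: 4
  Drama: 2
  Romance: 1
  Thriller: 3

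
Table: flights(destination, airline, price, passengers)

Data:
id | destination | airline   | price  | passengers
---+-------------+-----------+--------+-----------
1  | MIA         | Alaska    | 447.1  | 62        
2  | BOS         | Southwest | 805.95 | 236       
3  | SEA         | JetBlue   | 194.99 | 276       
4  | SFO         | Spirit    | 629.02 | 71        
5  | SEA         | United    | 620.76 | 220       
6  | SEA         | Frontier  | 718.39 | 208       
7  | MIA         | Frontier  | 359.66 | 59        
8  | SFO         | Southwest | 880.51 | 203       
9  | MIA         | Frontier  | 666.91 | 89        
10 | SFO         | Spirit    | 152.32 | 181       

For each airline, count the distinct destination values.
SELECT airline, COUNT(DISTINCT destination)
FROM flights
GROUP BY airline

Result:
  Alaska: 1 distinct
  Frontier: 2 distinct
  JetBlue: 1 distinct
  Southwest: 2 distinct
  Spirit: 1 distinct
  United: 1 distinct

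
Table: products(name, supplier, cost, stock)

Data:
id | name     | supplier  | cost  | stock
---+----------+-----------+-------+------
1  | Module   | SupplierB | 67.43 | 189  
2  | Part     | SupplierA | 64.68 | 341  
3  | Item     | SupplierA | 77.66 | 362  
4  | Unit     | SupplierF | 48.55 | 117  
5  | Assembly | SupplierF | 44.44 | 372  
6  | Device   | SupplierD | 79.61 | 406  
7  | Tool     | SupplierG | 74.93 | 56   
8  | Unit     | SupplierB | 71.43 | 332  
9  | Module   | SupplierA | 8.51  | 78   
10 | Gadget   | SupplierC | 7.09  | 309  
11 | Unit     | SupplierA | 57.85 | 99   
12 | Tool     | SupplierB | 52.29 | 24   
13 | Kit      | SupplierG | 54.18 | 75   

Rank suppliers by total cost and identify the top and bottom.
SELECT supplier, SUM(cost)
FROM products
GROUP BY supplier
ORDER BY SUM(cost)

All groups:
  SupplierC: 7.09
  SupplierD: 79.61
  SupplierF: 92.99
  SupplierG: 129.11
  SupplierB: 191.15
  SupplierA: 208.70

Highest: SupplierA (208.70)
Lowest: SupplierC (7.09)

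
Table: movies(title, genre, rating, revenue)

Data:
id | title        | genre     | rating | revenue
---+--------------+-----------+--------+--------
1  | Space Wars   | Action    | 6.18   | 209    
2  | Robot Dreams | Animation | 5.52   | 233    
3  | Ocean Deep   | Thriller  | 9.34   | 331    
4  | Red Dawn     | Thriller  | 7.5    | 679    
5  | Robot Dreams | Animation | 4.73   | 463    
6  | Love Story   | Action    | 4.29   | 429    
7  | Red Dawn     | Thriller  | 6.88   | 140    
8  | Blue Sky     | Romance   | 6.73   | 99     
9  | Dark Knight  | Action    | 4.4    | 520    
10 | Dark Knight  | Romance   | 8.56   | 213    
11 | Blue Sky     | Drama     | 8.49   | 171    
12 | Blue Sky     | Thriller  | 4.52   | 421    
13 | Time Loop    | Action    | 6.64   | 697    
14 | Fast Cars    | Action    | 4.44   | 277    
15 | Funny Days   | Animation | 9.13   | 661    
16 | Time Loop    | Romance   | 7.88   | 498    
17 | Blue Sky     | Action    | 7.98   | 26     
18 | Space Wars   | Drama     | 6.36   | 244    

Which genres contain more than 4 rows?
SELECT genre, COUNT(*) as cnt
FROM movies
GROUP BY genre
HAVING COUNT(*) > 4

Result:
  Action: 6

Note: HAVING filters groups after aggregation, WHERE filters rows before.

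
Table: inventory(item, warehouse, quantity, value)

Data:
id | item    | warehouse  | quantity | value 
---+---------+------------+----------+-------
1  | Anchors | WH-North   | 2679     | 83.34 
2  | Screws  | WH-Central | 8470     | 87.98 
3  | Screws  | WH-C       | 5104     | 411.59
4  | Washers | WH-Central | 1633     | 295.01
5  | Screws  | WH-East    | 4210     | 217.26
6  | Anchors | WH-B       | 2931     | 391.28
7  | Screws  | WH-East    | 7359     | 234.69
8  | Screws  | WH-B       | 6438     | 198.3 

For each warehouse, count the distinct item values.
SELECT warehouse, COUNT(DISTINCT item)
FROM inventory
GROUP BY warehouse

Result:
  WH-B: 2 distinct
  WH-C: 1 distinct
  WH-Central: 2 distinct
  WH-East: 1 distinct
  WH-North: 1 distinct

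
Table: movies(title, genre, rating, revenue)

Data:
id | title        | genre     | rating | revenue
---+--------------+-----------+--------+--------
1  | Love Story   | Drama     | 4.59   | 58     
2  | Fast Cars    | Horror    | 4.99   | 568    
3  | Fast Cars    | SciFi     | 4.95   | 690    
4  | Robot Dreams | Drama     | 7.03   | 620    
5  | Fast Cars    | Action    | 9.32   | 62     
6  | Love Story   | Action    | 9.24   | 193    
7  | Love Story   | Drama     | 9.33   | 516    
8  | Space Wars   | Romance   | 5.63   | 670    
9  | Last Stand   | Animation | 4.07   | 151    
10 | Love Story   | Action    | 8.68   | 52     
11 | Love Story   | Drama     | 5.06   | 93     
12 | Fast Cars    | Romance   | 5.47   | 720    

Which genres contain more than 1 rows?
SELECT genre, COUNT(*) as cnt
FROM movies
GROUP BY genre
HAVING COUNT(*) > 1

Result:
  Action: 3
  Drama: 4
  Romance: 2

Note: HAVING filters groups after aggregation, WHERE filters rows before.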